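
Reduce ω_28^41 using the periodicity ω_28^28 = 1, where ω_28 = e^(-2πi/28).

Since ω_28^28 = 1, powers reduce modulo 28.
41 mod 28 = 13
So ω_28^41 = ω_28^13 = e^(-2πi·13/28)

ω_28^41 = ω_28^13 = -0.9749-0.2225i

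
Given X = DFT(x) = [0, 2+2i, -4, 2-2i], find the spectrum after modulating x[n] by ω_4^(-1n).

Modulation property: DFT(ω_4^(-1n)·x[n]) = X[(k-1) mod 4], so circularly shift X by 1 positions.

X[k-1] = [2-2i, 0, 2+2i, -4]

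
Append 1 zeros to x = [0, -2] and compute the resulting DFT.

Original 2-point DFT: [-2, 2]
Zero-padded 3-point DFT provides frequency interpolation.

DFT_3([x, 0, ...]) = [-2, 1.0000+1.7321i, 1.0000-1.7321i]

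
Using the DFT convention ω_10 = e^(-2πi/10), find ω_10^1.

ω_10^1 = e^(-2πi·1/10)
= cos(-2π·1/10) + i·sin(-2π·1/10)
= cos(-2π/10) + i·sin(-2π/10)

ω_10^1 = cos(-2π/10) + i·sin(-2π/10) = 0.8090-0.5878i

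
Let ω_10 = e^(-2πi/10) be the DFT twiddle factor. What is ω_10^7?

ω_10^7 = e^(-2πi·7/10)
= cos(-2π·7/10) + i·sin(-2π·7/10)
= cos(-14π/10) + i·sin(-14π/10)

ω_10^7 = cos(-14π/10) + i·sin(-14π/10) = -0.3090+0.9511i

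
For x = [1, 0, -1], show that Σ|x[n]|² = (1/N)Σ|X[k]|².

Time domain:
Σ|x[n]|² = |1|² + |0|² + |-1|² = 2.0000

Frequency domain:
(1/3)Σ|X[k]|² = (1/3)(|0|² + |1.5000-0.8660i|² + |1.5000+0.8660i|²) = (1/3)·6.0000 = 2.0000

Both sides agree, confirming Parseval's theorem.

Σ|x[n]|² = (1/N)Σ|X[k]|² = 2.0000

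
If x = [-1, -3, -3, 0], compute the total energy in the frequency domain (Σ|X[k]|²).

Parseval: Σ|x[n]|² = (1/N)Σ|X[k]|², so Σ|X[k]|² = N·Σ|x[n]|² = 4·19.0000

Σ|X[k]|² = N·Σ|x[n]|² = 4·19.0000 = 76.0000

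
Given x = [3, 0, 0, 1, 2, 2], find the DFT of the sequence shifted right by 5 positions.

Time shift by 5: X_shifted[k] = ω_6^(5k) · X[k]
Shifted x = [0, 0, 1, 2, 2, 3]

DFT(x[n-5]) = [8, -2.0000+3.4641i, -1.0000+1.7321i, -2, -1.0000-1.7321i, -2.0000-3.4641i]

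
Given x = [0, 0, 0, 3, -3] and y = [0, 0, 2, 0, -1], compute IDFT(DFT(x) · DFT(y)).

(x ⊛ y)[n] = Σ(m=0 to 4) x[m] · y[(n-m) mod 5]

Computing each output sample:
(x ⊛ y)[0] = 6
(x ⊛ y)[1] = -6
(x ⊛ y)[2] = -3
(x ⊛ y)[3] = 3
(x ⊛ y)[4] = 0

x ⊛ y = [6, -6, -3, 3, 0]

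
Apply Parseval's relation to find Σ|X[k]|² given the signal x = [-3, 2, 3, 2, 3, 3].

Parseval: Σ|x[n]|² = (1/N)Σ|X[k]|², so Σ|X[k]|² = N·Σ|x[n]|² = 6·44.0000

Σ|X[k]|² = N·Σ|x[n]|² = 6·44.0000 = 264.0000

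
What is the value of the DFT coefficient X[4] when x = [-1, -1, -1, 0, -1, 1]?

X[4] = Σ(n=0 to 5) x[n] · ω_6^(4n) where ω_6 = e^(-2πi/6)
= (-1)·ω_6^0 + (-1)·ω_6^4 + (-1)·ω_6^8 + (0)·ω_6^12 + (-1)·ω_6^16 + (1)·ω_6^20

X[4] = -1.7321i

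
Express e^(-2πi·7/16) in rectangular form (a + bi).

ω_16^7 = e^(-2πi·7/16)
= cos(-2π·7/16) + i·sin(-2π·7/16)
= cos(-14π/16) + i·sin(-14π/16)

ω_16^7 = cos(-14π/16) + i·sin(-14π/16) = -0.9239-0.3827i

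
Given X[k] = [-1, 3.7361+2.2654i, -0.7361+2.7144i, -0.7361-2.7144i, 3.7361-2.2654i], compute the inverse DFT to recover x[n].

x[n] = (1/5) Σ(k=0 to 4) X[k] · e^(2πikn/5)

Computing each x[n]:
x[0] = 1
x[1] = -1
x[2] = -1
x[3] = -2
x[4] = 2

x = [1, -1, -1, -2, 2]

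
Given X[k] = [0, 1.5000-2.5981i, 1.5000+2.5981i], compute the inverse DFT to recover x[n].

x[n] = (1/3) Σ(k=0 to 2) X[k] · e^(2πikn/3)

Computing each x[n]:
x[0] = 1
x[1] = 1
x[2] = -2

x = [1, 1, -2]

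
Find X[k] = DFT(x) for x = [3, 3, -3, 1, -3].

X[k] = Σ(n=0 to 4) x[n] · ω_5^(nk)
where ω_5 = e^(-2πi/5)

Computing each X[k]:
X[0] = 1
X[1] = 4.6180-3.3552i
X[2] = 2.3820-7.3309i
X[3] = 2.3820+7.3309i
X[4] = 4.6180+3.3552i

X = [1, 4.6180-3.3552i, 2.3820-7.3309i, 2.3820+7.3309i, 4.6180+3.3552i]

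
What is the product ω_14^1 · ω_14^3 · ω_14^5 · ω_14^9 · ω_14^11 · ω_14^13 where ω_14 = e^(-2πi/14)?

The primitive 14th roots of unity are ω_14^k for k coprime to 14: k ∈ {1, 3, 5, 9, 11, 13}
Their product equals the constant term of the cyclotomic polynomial Φ_14(x) up to sign.
For n ≥ 3, the product of all primitive nth roots of unity is 1. (For n=1 it is 1; for n=2 it is -1.)

1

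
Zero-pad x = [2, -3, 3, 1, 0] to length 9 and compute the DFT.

Original 5-point DFT: [3, -2.1631+1.6776i, 5.6631+3.6655i, 5.6631-3.6655i, -2.1631-1.6776i]
Zero-padded 9-point DFT provides frequency interpolation.

DFT_9([x, 0, ...]) = [3, -0.2772-1.8921i, -1.8400+2.7944i, 3.0000+5.1962i, 6.6172+2.0884i, 6.6172-2.0884i, 3.0000-5.1962i, -1.8400-2.7944i, -0.2772+1.8921i]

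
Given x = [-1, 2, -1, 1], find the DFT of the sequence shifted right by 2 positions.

Time shift by 2: X_shifted[k] = ω_4^(2k) · X[k]
Shifted x = [-1, 1, -1, 2]

DFT(x[n-2]) = [1, 1i, -5, -1i]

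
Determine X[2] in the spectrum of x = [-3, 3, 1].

X[2] = Σ(n=0 to 2) x[n] · ω_3^(2n) where ω_3 = e^(-2πi/3)
= (-3)·ω_3^0 + (3)·ω_3^2 + (1)·ω_3^4

X[2] = -5.0000+1.7321i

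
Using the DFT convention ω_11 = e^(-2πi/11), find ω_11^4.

ω_11^4 = e^(-2πi·4/11)
= cos(-2π·4/11) + i·sin(-2π·4/11)
= cos(-8π/11) + i·sin(-8π/11)

ω_11^4 = cos(-8π/11) + i·sin(-8π/11) = -0.6549-0.7557i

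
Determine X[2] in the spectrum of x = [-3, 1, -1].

X[2] = Σ(n=0 to 2) x[n] · ω_3^(2n) where ω_3 = e^(-2πi/3)
= (-3)·ω_3^0 + (1)·ω_3^2 + (-1)·ω_3^4

X[2] = -3.0000+1.7321i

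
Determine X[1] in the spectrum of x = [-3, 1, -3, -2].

X[1] = Σ(n=0 to 3) x[n] · ω_4^(1n) where ω_4 = e^(-2πi/4)
= (-3)·ω_4^0 + (1)·ω_4^1 + (-3)·ω_4^2 + (-2)·ω_4^3

X[1] = -3i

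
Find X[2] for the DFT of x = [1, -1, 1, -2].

X[2] = Σ(n=0 to 3) x[n] · ω_4^(2n) where ω_4 = e^(-2πi/4)
= (1)·ω_4^0 + (-1)·ω_4^2 + (1)·ω_4^4 + (-2)·ω_4^6

X[2] = 5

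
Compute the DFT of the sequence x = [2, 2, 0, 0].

X[k] = Σ(n=0 to 3) x[n] · ω_4^(nk)
where ω_4 = e^(-2πi/4)

Computing each X[k]:
X[0] = 4
X[1] = 2-2i
X[2] = 0
X[3] = 2+2i

X = [4, 2-2i, 0, 2+2i]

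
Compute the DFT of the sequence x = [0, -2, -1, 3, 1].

X[k] = Σ(n=0 to 4) x[n] · ω_5^(nk)
where ω_5 = e^(-2πi/5)

Computing each X[k]:
X[0] = 1
X[1] = -1.9271+5.2043i
X[2] = 1.4271-2.0409i
X[3] = 1.4271+2.0409i
X[4] = -1.9271-5.2043i

X = [1, -1.9271+5.2043i, 1.4271-2.0409i, 1.4271+2.0409i, -1.9271-5.2043i]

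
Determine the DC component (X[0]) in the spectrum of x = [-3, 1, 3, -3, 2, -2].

X[0] = Σ(n=0 to 5) x[n] · ω_6^0 = Σ x[n]
= (-3) + (1) + (3) + (-3) + (2) + (-2)

X[0] = -2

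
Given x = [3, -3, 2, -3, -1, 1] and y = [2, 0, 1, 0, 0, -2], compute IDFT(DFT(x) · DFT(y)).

(x ⊛ y)[n] = Σ(m=0 to 5) x[m] · y[(n-m) mod 6]

Computing each output sample:
(x ⊛ y)[0] = 11
(x ⊛ y)[1] = -9
(x ⊛ y)[2] = 13
(x ⊛ y)[3] = -7
(x ⊛ y)[4] = -2
(x ⊛ y)[5] = -7

x ⊛ y = [11, -9, 13, -7, -2, -7]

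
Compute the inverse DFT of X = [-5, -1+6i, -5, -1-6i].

x[n] = (1/4) Σ(k=0 to 3) X[k] · e^(2πikn/4)

Computing each x[n]:
x[0] = -3
x[1] = -3
x[2] = -2
x[3] = 3

x = [-3, -3, -2, 3]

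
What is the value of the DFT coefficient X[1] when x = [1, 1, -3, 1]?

X[1] = Σ(n=0 to 3) x[n] · ω_4^(1n) where ω_4 = e^(-2πi/4)
= (1)·ω_4^0 + (1)·ω_4^1 + (-3)·ω_4^2 + (1)·ω_4^3

X[1] = 4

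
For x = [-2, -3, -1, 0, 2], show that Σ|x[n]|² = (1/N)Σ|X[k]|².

Time domain:
Σ|x[n]|² = |-2|² + |-3|² + |-1|² + |0|² + |2|² = 18.0000

Frequency domain:
(1/5)Σ|X[k]|² = (1/5)(|-4|² + |-1.5000+5.3431i|² + |-1.5000+1.9879i|² + |-1.5000-1.9879i|² + |-1.5000-5.3431i|²) = (1/5)·90.0000 = 18.0000

Both sides agree, confirming Parseval's theorem.

Σ|x[n]|² = (1/N)Σ|X[k]|² = 18.0000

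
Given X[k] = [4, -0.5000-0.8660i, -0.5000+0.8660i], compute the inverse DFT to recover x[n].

x[n] = (1/3) Σ(k=0 to 2) X[k] · e^(2πikn/3)

Computing each x[n]:
x[0] = 1
x[1] = 2
x[2] = 1

x = [1, 2, 1]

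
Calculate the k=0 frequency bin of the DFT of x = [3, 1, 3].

X[0] = Σ(n=0 to 2) x[n] · ω_3^0 = Σ x[n]
= (3) + (1) + (3)

X[0] = 7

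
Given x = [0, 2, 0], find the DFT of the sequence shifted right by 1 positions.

Time shift by 1: X_shifted[k] = ω_3^(1k) · X[k]
Shifted x = [0, 0, 2]

DFT(x[n-1]) = [2, -1.0000+1.7321i, -1.0000-1.7321i]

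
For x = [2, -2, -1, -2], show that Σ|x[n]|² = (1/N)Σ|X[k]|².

Time domain:
Σ|x[n]|² = |2|² + |-2|² + |-1|² + |-2|² = 13.0000

Frequency domain:
(1/4)Σ|X[k]|² = (1/4)(|-3|² + |3|² + |5|² + |3|²) = (1/4)·52.0000 = 13.0000

Both sides agree, confirming Parseval's theorem.

Σ|x[n]|² = (1/N)Σ|X[k]|² = 13.0000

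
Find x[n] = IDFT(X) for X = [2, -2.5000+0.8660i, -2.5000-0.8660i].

x[n] = (1/3) Σ(k=0 to 2) X[k] · e^(2πikn/3)

Computing each x[n]:
x[0] = -1
x[1] = 1
x[2] = 2

x = [-1, 1, 2]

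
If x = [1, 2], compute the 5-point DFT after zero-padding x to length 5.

Original 2-point DFT: [3, -1]
Zero-padded 5-point DFT provides frequency interpolation.

DFT_5([x, 0, ...]) = [3, 1.6180-1.9021i, -0.6180-1.1756i, -0.6180+1.1756i, 1.6180+1.9021i]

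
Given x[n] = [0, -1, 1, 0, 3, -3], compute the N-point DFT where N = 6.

X[k] = Σ(n=0 to 5) x[n] · ω_6^(nk)
where ω_6 = e^(-2πi/6)

Computing each X[k]:
X[0] = 0
X[1] = -4
X[2] = -3.4641i
X[3] = 8
X[4] = 3.4641i
X[5] = -4

X = [0, -4, -3.4641i, 8, 3.4641i, -4]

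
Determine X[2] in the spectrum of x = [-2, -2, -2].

X[2] = Σ(n=0 to 2) x[n] · ω_3^(2n) where ω_3 = e^(-2πi/3)
= (-2)·ω_3^0 + (-2)·ω_3^2 + (-2)·ω_3^4

X[2] = 0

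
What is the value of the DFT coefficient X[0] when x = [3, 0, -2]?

X[0] = Σ(n=0 to 2) x[n] · ω_3^0 = Σ x[n]
= (3) + (0) + (-2)

X[0] = 1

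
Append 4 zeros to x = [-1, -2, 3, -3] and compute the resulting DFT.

Original 4-point DFT: [-3, -4-1i, 7, -4+1i]
Zero-padded 8-point DFT provides frequency interpolation.

DFT_8([x, 0, ...]) = [-3, -0.2929+0.5355i, -4-1i, -1.7071+6.5355i, 7, -1.7071-6.5355i, -4+1i, -0.2929-0.5355i]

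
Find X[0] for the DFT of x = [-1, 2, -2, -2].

X[0] = Σ(n=0 to 3) x[n] · ω_4^0 = Σ x[n]
= (-1) + (2) + (-2) + (-2)

X[0] = -3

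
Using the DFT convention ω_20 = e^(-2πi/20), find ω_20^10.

ω_20^10 = e^(-2πi·10/20)
= cos(-2π·10/20) + i·sin(-2π·10/20)
= cos(-20π/20) + i·sin(-20π/20)

ω_20^10 = cos(-20π/20) + i·sin(-20π/20) = -1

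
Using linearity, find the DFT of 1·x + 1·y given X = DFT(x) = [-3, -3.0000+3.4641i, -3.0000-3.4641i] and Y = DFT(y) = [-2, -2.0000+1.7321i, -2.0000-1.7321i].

By linearity: DFT(1x + 1y) = 1·DFT(x) + 1·DFT(y)
= 1·[-3, -3.0000+3.4641i, -3.0000-3.4641i] + 1·[-2, -2.0000+1.7321i, -2.0000-1.7321i]

Computing element-wise:
Z[0] = 1·(-3) + 1·(-2) = -5
Z[1] = 1·(-3.0000+3.4641i) + 1·(-2.0000+1.7321i) = -5.0000+5.1962i
Z[2] = 1·(-3.0000-3.4641i) + 1·(-2.0000-1.7321i) = -5.0000-5.1962i

DFT(1x + 1y) = 1·X + 1·Y = [-5, -5.0000+5.1962i, -5.0000-5.1962i]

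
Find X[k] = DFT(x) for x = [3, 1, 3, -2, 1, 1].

X[k] = Σ(n=0 to 5) x[n] · ω_6^(nk)
where ω_6 = e^(-2πi/6)

Computing each X[k]:
X[0] = 7
X[1] = 4.0000-1.7321i
X[2] = -2.0000+1.7321i
X[3] = 7
X[4] = -2.0000-1.7321i
X[5] = 4.0000+1.7321i

X = [7, 4.0000-1.7321i, -2.0000+1.7321i, 7, -2.0000-1.7321i, 4.0000+1.7321i]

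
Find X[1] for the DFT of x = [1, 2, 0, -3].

X[1] = Σ(n=0 to 3) x[n] · ω_4^(1n) where ω_4 = e^(-2πi/4)
= (1)·ω_4^0 + (2)·ω_4^1 + (0)·ω_4^2 + (-3)·ω_4^3

X[1] = 1-5i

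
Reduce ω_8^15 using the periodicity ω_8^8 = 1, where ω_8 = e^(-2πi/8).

Since ω_8^8 = 1, powers reduce modulo 8.
15 mod 8 = 7
So ω_8^15 = ω_8^7 = e^(-2πi·7/8)

ω_8^15 = ω_8^7 = 0.7071+0.7071i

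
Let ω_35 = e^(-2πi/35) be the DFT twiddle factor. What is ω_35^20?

ω_35^20 = e^(-2πi·20/35)
= cos(-2π·20/35) + i·sin(-2π·20/35)
= cos(-40π/35) + i·sin(-40π/35)

ω_35^20 = cos(-40π/35) + i·sin(-40π/35) = -0.9010+0.4339i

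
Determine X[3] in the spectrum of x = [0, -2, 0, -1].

X[3] = Σ(n=0 to 3) x[n] · ω_4^(3n) where ω_4 = e^(-2πi/4)
= (0)·ω_4^0 + (-2)·ω_4^3 + (0)·ω_4^6 + (-1)·ω_4^9

X[3] = -1i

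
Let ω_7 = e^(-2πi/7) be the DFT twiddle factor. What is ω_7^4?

ω_7^4 = e^(-2πi·4/7)
= cos(-2π·4/7) + i·sin(-2π·4/7)
= cos(-8π/7) + i·sin(-8π/7)

ω_7^4 = cos(-8π/7) + i·sin(-8π/7) = -0.9010+0.4339i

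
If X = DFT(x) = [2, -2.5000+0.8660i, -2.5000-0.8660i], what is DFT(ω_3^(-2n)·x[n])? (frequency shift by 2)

Modulation property: DFT(ω_3^(-2n)·x[n]) = X[(k-2) mod 3], so circularly shift X by 2 positions.

X[k-2] = [-2.5000+0.8660i, -2.5000-0.8660i, 2]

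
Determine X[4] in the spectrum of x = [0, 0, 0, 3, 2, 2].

X[4] = Σ(n=0 to 5) x[n] · ω_6^(4n) where ω_6 = e^(-2πi/6)
= (0)·ω_6^0 + (0)·ω_6^4 + (0)·ω_6^8 + (3)·ω_6^12 + (2)·ω_6^16 + (2)·ω_6^20

X[4] = 1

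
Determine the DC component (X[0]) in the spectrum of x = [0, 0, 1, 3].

X[0] = Σ(n=0 to 3) x[n] · ω_4^0 = Σ x[n]
= (0) + (0) + (1) + (3)

X[0] = 4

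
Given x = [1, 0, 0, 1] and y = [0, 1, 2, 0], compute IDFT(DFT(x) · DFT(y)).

(x ⊛ y)[n] = Σ(m=0 to 3) x[m] · y[(n-m) mod 4]

Computing each output sample:
(x ⊛ y)[0] = 1
(x ⊛ y)[1] = 3
(x ⊛ y)[2] = 2
(x ⊛ y)[3] = 0

x ⊛ y = [1, 3, 2, 0]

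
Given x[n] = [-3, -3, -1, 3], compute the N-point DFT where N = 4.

X[k] = Σ(n=0 to 3) x[n] · ω_4^(nk)
where ω_4 = e^(-2πi/4)

Computing each X[k]:
X[0] = -4
X[1] = -2+6i
X[2] = -4
X[3] = -2-6i

X = [-4, -2+6i, -4, -2-6i]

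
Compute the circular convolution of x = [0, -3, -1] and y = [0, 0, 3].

(x ⊛ y)[n] = Σ(m=0 to 2) x[m] · y[(n-m) mod 3]

Computing each output sample:
(x ⊛ y)[0] = -9
(x ⊛ y)[1] = -3
(x ⊛ y)[2] = 0

x ⊛ y = [-9, -3, 0]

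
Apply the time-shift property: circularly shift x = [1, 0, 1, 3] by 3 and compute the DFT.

Time shift by 3: X_shifted[k] = ω_4^(3k) · X[k]
Shifted x = [0, 1, 3, 1]

DFT(x[n-3]) = [5, -3, 1, -3]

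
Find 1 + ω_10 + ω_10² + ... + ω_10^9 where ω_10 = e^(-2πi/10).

Sum of all nth roots of unity equals 0 for n > 1 (geometric series with r ≠ 1).

0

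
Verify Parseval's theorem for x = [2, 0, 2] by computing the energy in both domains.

Time domain:
Σ|x[n]|² = |2|² + |0|² + |2|² = 8.0000

Frequency domain:
(1/3)Σ|X[k]|² = (1/3)(|4|² + |1.0000+1.7321i|² + |1.0000-1.7321i|²) = (1/3)·24.0000 = 8.0000

Both sides agree, confirming Parseval's theorem.

Σ|x[n]|² = (1/N)Σ|X[k]|² = 8.0000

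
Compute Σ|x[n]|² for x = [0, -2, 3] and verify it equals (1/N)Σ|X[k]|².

Time domain:
Σ|x[n]|² = |0|² + |-2|² + |3|² = 13.0000

Frequency domain:
(1/3)Σ|X[k]|² = (1/3)(|1|² + |-0.5000+4.3301i|² + |-0.5000-4.3301i|²) = (1/3)·39.0000 = 13.0000

Both sides agree, confirming Parseval's theorem.

Σ|x[n]|² = (1/N)Σ|X[k]|² = 13.0000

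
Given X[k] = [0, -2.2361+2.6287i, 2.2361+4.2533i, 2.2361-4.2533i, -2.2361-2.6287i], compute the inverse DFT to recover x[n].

x[n] = (1/5) Σ(k=0 to 4) X[k] · e^(2πikn/5)

Computing each x[n]:
x[0] = 0
x[1] = -3
x[2] = 2
x[3] = 0
x[4] = 1

x = [0, -3, 2, 0, 1]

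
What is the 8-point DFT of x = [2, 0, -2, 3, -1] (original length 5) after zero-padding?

Original 5-point DFT: [2, 0.8820+1.9879i, 3.1180-5.3431i, 3.1180+5.3431i, 0.8820-1.9879i]
Zero-padded 8-point DFT provides frequency interpolation.

DFT_8([x, 0, ...]) = [2, 0.8787-0.1213i, 3+3i, 5.1213-4.1213i, -4, 5.1213+4.1213i, 3-3i, 0.8787+0.1213i]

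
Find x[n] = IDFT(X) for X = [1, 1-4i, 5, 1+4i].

x[n] = (1/4) Σ(k=0 to 3) X[k] · e^(2πikn/4)

Computing each x[n]:
x[0] = 2
x[1] = 1
x[2] = 1
x[3] = -3

x = [2, 1, 1, -3]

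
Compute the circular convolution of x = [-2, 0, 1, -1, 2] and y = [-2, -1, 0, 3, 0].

(x ⊛ y)[n] = Σ(m=0 to 4) x[m] · y[(n-m) mod 5]

Computing each output sample:
(x ⊛ y)[0] = 5
(x ⊛ y)[1] = -1
(x ⊛ y)[2] = 4
(x ⊛ y)[3] = -5
(x ⊛ y)[4] = -3

x ⊛ y = [5, -1, 4, -5, -3]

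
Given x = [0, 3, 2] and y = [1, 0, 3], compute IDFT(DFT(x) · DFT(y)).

(x ⊛ y)[n] = Σ(m=0 to 2) x[m] · y[(n-m) mod 3]

Computing each output sample:
(x ⊛ y)[0] = 9
(x ⊛ y)[1] = 9
(x ⊛ y)[2] = 2

x ⊛ y = [9, 9, 2]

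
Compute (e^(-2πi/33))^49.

Since ω_33^33 = 1, powers reduce modulo 33.
49 mod 33 = 16
So ω_33^49 = ω_33^16 = e^(-2πi·16/33)

ω_33^49 = ω_33^16 = -0.9955-0.0951i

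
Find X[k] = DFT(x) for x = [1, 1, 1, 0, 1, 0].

X[k] = Σ(n=0 to 5) x[n] · ω_6^(nk)
where ω_6 = e^(-2πi/6)

Computing each X[k]:
X[0] = 4
X[1] = 0.5000-0.8660i
X[2] = -0.5000-0.8660i
X[3] = 2
X[4] = -0.5000+0.8660i
X[5] = 0.5000+0.8660i

X = [4, 0.5000-0.8660i, -0.5000-0.8660i, 2, -0.5000+0.8660i, 0.5000+0.8660i]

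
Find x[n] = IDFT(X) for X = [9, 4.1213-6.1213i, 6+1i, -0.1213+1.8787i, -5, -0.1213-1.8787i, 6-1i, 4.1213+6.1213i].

x[n] = (1/8) Σ(k=0 to 7) X[k] · e^(2πikn/8)

Computing each x[n]:
x[0] = 3
x[1] = 3
x[2] = 1
x[3] = 2
x[4] = 1
x[5] = 0
x[6] = -3
x[7] = 2

x = [3, 3, 1, 2, 1, 0, -3, 2]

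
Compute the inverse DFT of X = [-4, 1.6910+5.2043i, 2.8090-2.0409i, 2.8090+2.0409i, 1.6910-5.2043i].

x[n] = (1/5) Σ(k=0 to 4) X[k] · e^(2πikn/5)

Computing each x[n]:
x[0] = 1
x[1] = -3
x[2] = -3
x[3] = 1
x[4] = 0

x = [1, -3, -3, 1, 0]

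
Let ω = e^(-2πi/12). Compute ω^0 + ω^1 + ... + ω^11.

Sum of all nth roots of unity equals 0 for n > 1 (geometric series with r ≠ 1).

0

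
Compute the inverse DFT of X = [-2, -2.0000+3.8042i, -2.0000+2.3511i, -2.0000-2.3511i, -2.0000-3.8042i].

x[n] = (1/5) Σ(k=0 to 4) X[k] · e^(2πikn/5)

Computing each x[n]:
x[0] = -2
x[1] = -2
x[2] = 0
x[3] = 0
x[4] = 2

x = [-2, -2, 0, 0, 2]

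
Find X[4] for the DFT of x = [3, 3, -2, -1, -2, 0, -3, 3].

X[4] = Σ(n=0 to 7) x[n] · ω_8^(4n) where ω_8 = e^(-2πi/8)
= (3)·ω_8^0 + (3)·ω_8^4 + (-2)·ω_8^8 + (-1)·ω_8^12 + (-2)·ω_8^16 + (0)·ω_8^20 + (-3)·ω_8^24 + (3)·ω_8^28

X[4] = -9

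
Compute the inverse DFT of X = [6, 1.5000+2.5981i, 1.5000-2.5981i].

x[n] = (1/3) Σ(k=0 to 2) X[k] · e^(2πikn/3)

Computing each x[n]:
x[0] = 3
x[1] = 0
x[2] = 3

x = [3, 0, 3]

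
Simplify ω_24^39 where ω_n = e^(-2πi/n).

Since ω_24^24 = 1, powers reduce modulo 24.
39 mod 24 = 15
So ω_24^39 = ω_24^15 = e^(-2πi·15/24)

ω_24^39 = ω_24^15 = -0.7071+0.7071i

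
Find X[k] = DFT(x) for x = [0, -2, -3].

X[k] = Σ(n=0 to 2) x[n] · ω_3^(nk)
where ω_3 = e^(-2πi/3)

Computing each X[k]:
X[0] = -5
X[1] = 2.5000-0.8660i
X[2] = 2.5000+0.8660i

X = [-5, 2.5000-0.8660i, 2.5000+0.8660i]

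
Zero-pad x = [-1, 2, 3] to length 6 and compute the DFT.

Original 3-point DFT: [4, -3.5000+0.8660i, -3.5000-0.8660i]
Zero-padded 6-point DFT provides frequency interpolation.

DFT_6([x, 0, ...]) = [4, -1.5000-4.3301i, -3.5000+0.8660i, 0, -3.5000-0.8660i, -1.5000+4.3301i]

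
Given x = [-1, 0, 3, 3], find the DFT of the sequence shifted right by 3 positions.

Time shift by 3: X_shifted[k] = ω_4^(3k) · X[k]
Shifted x = [0, 3, 3, -1]

DFT(x[n-3]) = [5, -3-4i, 1, -3+4i]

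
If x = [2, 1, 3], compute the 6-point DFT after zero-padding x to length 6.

Original 3-point DFT: [6, 1.7321i, -1.7321i]
Zero-padded 6-point DFT provides frequency interpolation.

DFT_6([x, 0, ...]) = [6, 1.0000-3.4641i, 1.7321i, 4, -1.7321i, 1.0000+3.4641i]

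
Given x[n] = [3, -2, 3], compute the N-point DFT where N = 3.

X[k] = Σ(n=0 to 2) x[n] · ω_3^(nk)
where ω_3 = e^(-2πi/3)

Computing each X[k]:
X[0] = 4
X[1] = 2.5000+4.3301i
X[2] = 2.5000-4.3301i

X = [4, 2.5000+4.3301i, 2.5000-4.3301i]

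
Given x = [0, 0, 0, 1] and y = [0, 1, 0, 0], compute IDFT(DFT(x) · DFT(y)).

(x ⊛ y)[n] = Σ(m=0 to 3) x[m] · y[(n-m) mod 4]

Computing each output sample:
(x ⊛ y)[0] = 1
(x ⊛ y)[1] = 0
(x ⊛ y)[2] = 0
(x ⊛ y)[3] = 0

x ⊛ y = [1, 0, 0, 0]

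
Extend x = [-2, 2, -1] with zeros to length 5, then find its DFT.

Original 3-point DFT: [-1, -2.5000-2.5981i, -2.5000+2.5981i]
Zero-padded 5-point DFT provides frequency interpolation.

DFT_5([x, 0, ...]) = [-1, -0.5729-1.3143i, -3.9271-2.1266i, -3.9271+2.1266i, -0.5729+1.3143i]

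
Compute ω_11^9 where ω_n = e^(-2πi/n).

ω_11^9 = e^(-2πi·9/11)
= cos(-2π·9/11) + i·sin(-2π·9/11)
= cos(-18π/11) + i·sin(-18π/11)

ω_11^9 = cos(-18π/11) + i·sin(-18π/11) = 0.4154+0.9096i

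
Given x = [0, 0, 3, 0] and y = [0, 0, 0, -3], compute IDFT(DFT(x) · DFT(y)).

(x ⊛ y)[n] = Σ(m=0 to 3) x[m] · y[(n-m) mod 4]

Computing each output sample:
(x ⊛ y)[0] = 0
(x ⊛ y)[1] = -9
(x ⊛ y)[2] = 0
(x ⊛ y)[3] = 0

x ⊛ y = [0, -9, 0, 0]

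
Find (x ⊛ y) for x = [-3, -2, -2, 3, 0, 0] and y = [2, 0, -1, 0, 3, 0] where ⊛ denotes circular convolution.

(x ⊛ y)[n] = Σ(m=0 to 5) x[m] · y[(n-m) mod 6]

Computing each output sample:
(x ⊛ y)[0] = -12
(x ⊛ y)[1] = 5
(x ⊛ y)[2] = -1
(x ⊛ y)[3] = 8
(x ⊛ y)[4] = -7
(x ⊛ y)[5] = -9

x ⊛ y = [-12, 5, -1, 8, -7, -9]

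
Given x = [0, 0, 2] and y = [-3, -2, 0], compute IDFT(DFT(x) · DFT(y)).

(x ⊛ y)[n] = Σ(m=0 to 2) x[m] · y[(n-m) mod 3]

Computing each output sample:
(x ⊛ y)[0] = -4
(x ⊛ y)[1] = 0
(x ⊛ y)[2] = -6

x ⊛ y = [-4, 0, -6]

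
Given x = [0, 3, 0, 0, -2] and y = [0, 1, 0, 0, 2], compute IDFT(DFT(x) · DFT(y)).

(x ⊛ y)[n] = Σ(m=0 to 4) x[m] · y[(n-m) mod 5]

Computing each output sample:
(x ⊛ y)[0] = 4
(x ⊛ y)[1] = 0
(x ⊛ y)[2] = 3
(x ⊛ y)[3] = -4
(x ⊛ y)[4] = 0

x ⊛ y = [4, 0, 3, -4, 0]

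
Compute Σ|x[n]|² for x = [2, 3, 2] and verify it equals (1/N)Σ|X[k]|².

Time domain:
Σ|x[n]|² = |2|² + |3|² + |2|² = 17.0000

Frequency domain:
(1/3)Σ|X[k]|² = (1/3)(|7|² + |-0.5000-0.8660i|² + |-0.5000+0.8660i|²) = (1/3)·51.0000 = 17.0000

Both sides agree, confirming Parseval's theorem.

Σ|x[n]|² = (1/N)Σ|X[k]|² = 17.0000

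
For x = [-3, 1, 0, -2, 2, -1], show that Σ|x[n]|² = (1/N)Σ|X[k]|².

Time domain:
Σ|x[n]|² = |-3|² + |1|² + |0|² + |-2|² + |2|² + |-1|² = 19.0000

Frequency domain:
(1/6)Σ|X[k]|² = (1/6)(|-3|² + |-2|² + |-6.0000-3.4641i|² + |1|² + |-6.0000+3.4641i|² + |-2|²) = (1/6)·114.0000 = 19.0000

Both sides agree, confirming Parseval's theorem.

Σ|x[n]|² = (1/N)Σ|X[k]|² = 19.0000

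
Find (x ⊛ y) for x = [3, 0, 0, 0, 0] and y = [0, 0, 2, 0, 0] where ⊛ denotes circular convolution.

(x ⊛ y)[n] = Σ(m=0 to 4) x[m] · y[(n-m) mod 5]

Computing each output sample:
(x ⊛ y)[0] = 0
(x ⊛ y)[1] = 0
(x ⊛ y)[2] = 6
(x ⊛ y)[3] = 0
(x ⊛ y)[4] = 0

x ⊛ y = [0, 0, 6, 0, 0]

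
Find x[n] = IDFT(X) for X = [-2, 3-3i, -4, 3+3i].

x[n] = (1/4) Σ(k=0 to 3) X[k] · e^(2πikn/4)

Computing each x[n]:
x[0] = 0
x[1] = 2
x[2] = -3
x[3] = -1

x = [0, 2, -3, -1]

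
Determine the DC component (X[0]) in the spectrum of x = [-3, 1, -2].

X[0] = Σ(n=0 to 2) x[n] · ω_3^0 = Σ x[n]
= (-3) + (1) + (-2)

X[0] = -4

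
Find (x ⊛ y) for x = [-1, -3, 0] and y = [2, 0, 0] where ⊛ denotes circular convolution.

(x ⊛ y)[n] = Σ(m=0 to 2) x[m] · y[(n-m) mod 3]

Computing each output sample:
(x ⊛ y)[0] = -2
(x ⊛ y)[1] = -6
(x ⊛ y)[2] = 0

x ⊛ y = [-2, -6, 0]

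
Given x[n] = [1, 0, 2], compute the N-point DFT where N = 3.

X[k] = Σ(n=0 to 2) x[n] · ω_3^(nk)
where ω_3 = e^(-2πi/3)

Computing each X[k]:
X[0] = 3
X[1] = 1.7321i
X[2] = -1.7321i

X = [3, 1.7321i, -1.7321i]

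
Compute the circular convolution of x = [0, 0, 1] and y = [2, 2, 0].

(x ⊛ y)[n] = Σ(m=0 to 2) x[m] · y[(n-m) mod 3]

Computing each output sample:
(x ⊛ y)[0] = 2
(x ⊛ y)[1] = 0
(x ⊛ y)[2] = 2

x ⊛ y = [2, 0, 2]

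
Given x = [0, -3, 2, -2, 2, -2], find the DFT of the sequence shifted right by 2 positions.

Time shift by 2: X_shifted[k] = ω_6^(2k) · X[k]
Shifted x = [2, -2, 0, -3, 2, -2]

DFT(x[n-2]) = [-3, 2.0000+1.7321i, -1.7321i, 11, 1.7321i, 2.0000-1.7321i]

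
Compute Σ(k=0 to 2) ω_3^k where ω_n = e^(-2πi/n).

Sum of all nth roots of unity equals 0 for n > 1 (geometric series with r ≠ 1).

0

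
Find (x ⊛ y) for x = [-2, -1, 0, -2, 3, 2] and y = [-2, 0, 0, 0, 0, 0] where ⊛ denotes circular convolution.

(x ⊛ y)[n] = Σ(m=0 to 5) x[m] · y[(n-m) mod 6]

Computing each output sample:
(x ⊛ y)[0] = 4
(x ⊛ y)[1] = 2
(x ⊛ y)[2] = 0
(x ⊛ y)[3] = 4
(x ⊛ y)[4] = -6
(x ⊛ y)[5] = -4

x ⊛ y = [4, 2, 0, 4, -6, -4]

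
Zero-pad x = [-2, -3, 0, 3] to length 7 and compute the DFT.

Original 4-point DFT: [-2, -2+6i, -2, -2-6i]
Zero-padded 7-point DFT provides frequency interpolation.

DFT_7([x, 0, ...]) = [-2, -6.5734+1.0438i, 0.5380+5.2703i, 0.0353-1.6231i, 0.0353+1.6231i, 0.5380-5.2703i, -6.5734-1.0438i]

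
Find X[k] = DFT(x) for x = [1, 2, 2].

X[k] = Σ(n=0 to 2) x[n] · ω_3^(nk)
where ω_3 = e^(-2πi/3)

Computing each X[k]:
X[0] = 5
X[1] = -1
X[2] = -1

X = [5, -1, -1]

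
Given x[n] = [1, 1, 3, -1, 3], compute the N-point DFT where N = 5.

X[k] = Σ(n=0 to 4) x[n] · ω_5^(nk)
where ω_5 = e^(-2πi/5)

Computing each X[k]:
X[0] = 7
X[1] = 0.6180-0.4490i
X[2] = -1.6180+4.9798i
X[3] = -1.6180-4.9798i
X[4] = 0.6180+0.4490i

X = [7, 0.6180-0.4490i, -1.6180+4.9798i, -1.6180-4.9798i, 0.6180+0.4490i]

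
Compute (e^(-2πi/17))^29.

Since ω_17^17 = 1, powers reduce modulo 17.
29 mod 17 = 12
So ω_17^29 = ω_17^12 = e^(-2πi·12/17)

ω_17^29 = ω_17^12 = -0.2737+0.9618i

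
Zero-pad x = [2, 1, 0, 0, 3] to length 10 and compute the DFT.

Original 5-point DFT: [6, 3.2361+1.9021i, -1.2361+1.1756i, -1.2361-1.1756i, 3.2361-1.9021i]
Zero-padded 10-point DFT provides frequency interpolation.

DFT_10([x, 0, ...]) = [6, 0.3820-2.3511i, 3.2361+1.9021i, 2.6180-3.8042i, -1.2361+1.1756i, 4, -1.2361-1.1756i, 2.6180+3.8042i, 3.2361-1.9021i, 0.3820+2.3511i]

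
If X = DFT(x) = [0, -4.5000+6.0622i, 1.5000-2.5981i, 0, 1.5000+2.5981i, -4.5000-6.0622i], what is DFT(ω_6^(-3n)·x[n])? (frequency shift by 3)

Modulation property: DFT(ω_6^(-3n)·x[n]) = X[(k-3) mod 6], so circularly shift X by 3 positions.

X[k-3] = [0, 1.5000+2.5981i, -4.5000-6.0622i, 0, -4.5000+6.0622i, 1.5000-2.5981i]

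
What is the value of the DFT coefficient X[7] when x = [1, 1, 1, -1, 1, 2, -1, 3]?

X[7] = Σ(n=0 to 7) x[n] · ω_8^(7n) where ω_8 = e^(-2πi/8)
= (1)·ω_8^0 + (1)·ω_8^7 + (1)·ω_8^14 + (-1)·ω_8^21 + (1)·ω_8^28 + (2)·ω_8^35 + (-1)·ω_8^42 + (3)·ω_8^49

X[7] = 2.1213-1.5355i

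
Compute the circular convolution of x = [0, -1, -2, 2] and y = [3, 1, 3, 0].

(x ⊛ y)[n] = Σ(m=0 to 3) x[m] · y[(n-m) mod 4]

Computing each output sample:
(x ⊛ y)[0] = -4
(x ⊛ y)[1] = 3
(x ⊛ y)[2] = -7
(x ⊛ y)[3] = 1

x ⊛ y = [-4, 3, -7, 1]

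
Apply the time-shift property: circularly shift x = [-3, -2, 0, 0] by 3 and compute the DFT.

Time shift by 3: X_shifted[k] = ω_4^(3k) · X[k]
Shifted x = [-2, 0, 0, -3]

DFT(x[n-3]) = [-5, -2-3i, 1, -2+3i]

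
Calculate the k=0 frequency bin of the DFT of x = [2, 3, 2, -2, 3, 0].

X[0] = Σ(n=0 to 5) x[n] · ω_6^0 = Σ x[n]
= (2) + (3) + (2) + (-2) + (3) + (0)

X[0] = 8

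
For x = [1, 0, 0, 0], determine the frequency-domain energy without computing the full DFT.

Parseval: Σ|x[n]|² = (1/N)Σ|X[k]|², so Σ|X[k]|² = N·Σ|x[n]|² = 4·1.0000

Σ|X[k]|² = N·Σ|x[n]|² = 4·1.0000 = 4.0000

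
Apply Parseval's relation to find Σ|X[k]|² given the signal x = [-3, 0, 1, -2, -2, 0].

Parseval: Σ|x[n]|² = (1/N)Σ|X[k]|², so Σ|X[k]|² = N·Σ|x[n]|² = 6·18.0000

Σ|X[k]|² = N·Σ|x[n]|² = 6·18.0000 = 108.0000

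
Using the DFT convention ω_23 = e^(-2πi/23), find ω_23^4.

ω_23^4 = e^(-2πi·4/23)
= cos(-2π·4/23) + i·sin(-2π·4/23)
= cos(-8π/23) + i·sin(-8π/23)

ω_23^4 = cos(-8π/23) + i·sin(-8π/23) = 0.4601-0.8879i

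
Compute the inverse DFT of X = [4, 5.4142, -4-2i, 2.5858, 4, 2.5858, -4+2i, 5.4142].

x[n] = (1/8) Σ(k=0 to 7) X[k] · e^(2πikn/8)

Computing each x[n]:
x[0] = 2
x[1] = 1
x[2] = 2
x[3] = -1
x[4] = -2
x[5] = 0
x[6] = 2
x[7] = 0

x = [2, 1, 2, -1, -2, 0, 2, 0]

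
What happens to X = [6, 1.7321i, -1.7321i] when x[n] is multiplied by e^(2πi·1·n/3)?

Modulation property: DFT(ω_3^(-1n)·x[n]) = X[(k-1) mod 3], so circularly shift X by 1 positions.

X[k-1] = [-1.7321i, 6, 1.7321i]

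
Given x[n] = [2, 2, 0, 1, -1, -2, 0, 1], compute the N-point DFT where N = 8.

X[k] = Σ(n=0 to 7) x[n] · ω_8^(nk)
where ω_8 = e^(-2πi/8)

Computing each X[k]:
X[0] = 3
X[1] = 5.8284-2.8284i
X[2] = 1+2i
X[3] = 0.1716-2.8284i
X[4] = -1
X[5] = 0.1716+2.8284i
X[6] = 1-2i
X[7] = 5.8284+2.8284i

X = [3, 5.8284-2.8284i, 1+2i, 0.1716-2.8284i, -1, 0.1716+2.8284i, 1-2i, 5.8284+2.8284i]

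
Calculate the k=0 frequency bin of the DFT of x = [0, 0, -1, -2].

X[0] = Σ(n=0 to 3) x[n] · ω_4^0 = Σ x[n]
= (0) + (0) + (-1) + (-2)

X[0] = -3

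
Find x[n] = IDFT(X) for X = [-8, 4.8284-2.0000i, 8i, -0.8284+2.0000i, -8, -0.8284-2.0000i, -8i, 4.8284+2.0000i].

x[n] = (1/8) Σ(k=0 to 7) X[k] · e^(2πikn/8)

Computing each x[n]:
x[0] = -1
x[1] = -1
x[2] = -1
x[3] = 1
x[4] = -3
x[5] = -3
x[6] = -3
x[7] = 3

x = [-1, -1, -1, 1, -3, -3, -3, 3]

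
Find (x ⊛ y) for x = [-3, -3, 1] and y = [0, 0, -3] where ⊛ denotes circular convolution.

(x ⊛ y)[n] = Σ(m=0 to 2) x[m] · y[(n-m) mod 3]

Computing each output sample:
(x ⊛ y)[0] = 9
(x ⊛ y)[1] = -3
(x ⊛ y)[2] = 9

x ⊛ y = [9, -3, 9]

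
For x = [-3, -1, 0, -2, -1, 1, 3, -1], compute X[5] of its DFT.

X[5] = Σ(n=0 to 7) x[n] · ω_8^(5n) where ω_8 = e^(-2πi/8)
= (-3)·ω_8^0 + (-1)·ω_8^5 + (0)·ω_8^10 + (-2)·ω_8^15 + (-1)·ω_8^20 + (1)·ω_8^25 + (3)·ω_8^30 + (-1)·ω_8^35

X[5] = -1.2929+0.8787i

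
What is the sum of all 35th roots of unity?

Sum of all nth roots of unity equals 0 for n > 1 (geometric series with r ≠ 1).

0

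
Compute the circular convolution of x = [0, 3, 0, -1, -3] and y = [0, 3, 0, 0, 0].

(x ⊛ y)[n] = Σ(m=0 to 4) x[m] · y[(n-m) mod 5]

Computing each output sample:
(x ⊛ y)[0] = -9
(x ⊛ y)[1] = 0
(x ⊛ y)[2] = 9
(x ⊛ y)[3] = 0
(x ⊛ y)[4] = -3

x ⊛ y = [-9, 0, 9, 0, -3]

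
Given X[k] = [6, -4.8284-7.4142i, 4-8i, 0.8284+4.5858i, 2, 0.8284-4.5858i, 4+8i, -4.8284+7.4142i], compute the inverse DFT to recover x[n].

x[n] = (1/8) Σ(k=0 to 7) X[k] · e^(2πikn/8)

Computing each x[n]:
x[0] = 1
x[1] = 2
x[2] = 3
x[3] = 0
x[4] = 3
x[5] = 3
x[6] = -3
x[7] = -3

x = [1, 2, 3, 0, 3, 3, -3, -3]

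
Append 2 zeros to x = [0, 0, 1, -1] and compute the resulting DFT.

Original 4-point DFT: [0, -1-1i, 2, -1+1i]
Zero-padded 6-point DFT provides frequency interpolation.

DFT_6([x, 0, ...]) = [0, 0.5000-0.8660i, -1.5000+0.8660i, 2, -1.5000-0.8660i, 0.5000+0.8660i]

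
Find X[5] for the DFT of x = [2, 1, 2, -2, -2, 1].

X[5] = Σ(n=0 to 5) x[n] · ω_6^(5n) where ω_6 = e^(-2πi/6)
= (2)·ω_6^0 + (1)·ω_6^5 + (2)·ω_6^10 + (-2)·ω_6^15 + (-2)·ω_6^20 + (1)·ω_6^25

X[5] = 5.0000+3.4641i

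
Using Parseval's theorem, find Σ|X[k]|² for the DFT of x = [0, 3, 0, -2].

Parseval: Σ|x[n]|² = (1/N)Σ|X[k]|², so Σ|X[k]|² = N·Σ|x[n]|² = 4·13.0000

Σ|X[k]|² = N·Σ|x[n]|² = 4·13.0000 = 52.0000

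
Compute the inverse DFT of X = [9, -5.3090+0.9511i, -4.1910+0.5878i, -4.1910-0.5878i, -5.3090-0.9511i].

x[n] = (1/5) Σ(k=0 to 4) X[k] · e^(2πikn/5)

Computing each x[n]:
x[0] = -2
x[1] = 2
x[2] = 3
x[3] = 3
x[4] = 3

x = [-2, 2, 3, 3, 3]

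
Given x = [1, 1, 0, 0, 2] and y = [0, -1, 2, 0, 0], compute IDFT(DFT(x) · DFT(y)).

(x ⊛ y)[n] = Σ(m=0 to 4) x[m] · y[(n-m) mod 5]

Computing each output sample:
(x ⊛ y)[0] = -2
(x ⊛ y)[1] = 3
(x ⊛ y)[2] = 1
(x ⊛ y)[3] = 2
(x ⊛ y)[4] = 0

x ⊛ y = [-2, 3, 1, 2, 0]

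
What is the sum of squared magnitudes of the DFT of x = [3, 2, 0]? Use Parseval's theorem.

Parseval: Σ|x[n]|² = (1/N)Σ|X[k]|², so Σ|X[k]|² = N·Σ|x[n]|² = 3·13.0000

Σ|X[k]|² = N·Σ|x[n]|² = 3·13.0000 = 39.0000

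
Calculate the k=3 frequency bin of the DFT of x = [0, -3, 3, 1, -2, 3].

X[3] = Σ(n=0 to 5) x[n] · ω_6^(3n) where ω_6 = e^(-2πi/6)
= (0)·ω_6^0 + (-3)·ω_6^3 + (3)·ω_6^6 + (1)·ω_6^9 + (-2)·ω_6^12 + (3)·ω_6^15

X[3] = 0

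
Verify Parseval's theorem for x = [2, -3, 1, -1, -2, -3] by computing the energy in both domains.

Time domain:
Σ|x[n]|² = |2|² + |-3|² + |1|² + |-1|² + |-2|² + |-3|² = 28.0000

Frequency domain:
(1/6)Σ|X[k]|² = (1/6)(|-6|² + |0.5000-2.5981i|² + |4.5000+2.5981i|² + |8|² + |4.5000-2.5981i|² + |0.5000+2.5981i|²) = (1/6)·168.0000 = 28.0000

Both sides agree, confirming Parseval's theorem.

Σ|x[n]|² = (1/N)Σ|X[k]|² = 28.0000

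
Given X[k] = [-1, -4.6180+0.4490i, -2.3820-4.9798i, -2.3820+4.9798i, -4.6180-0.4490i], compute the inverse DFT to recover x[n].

x[n] = (1/5) Σ(k=0 to 4) X[k] · e^(2πikn/5)

Computing each x[n]:
x[0] = -3
x[1] = 1
x[2] = -1
x[3] = 3
x[4] = -1

x = [-3, 1, -1, 3, -1]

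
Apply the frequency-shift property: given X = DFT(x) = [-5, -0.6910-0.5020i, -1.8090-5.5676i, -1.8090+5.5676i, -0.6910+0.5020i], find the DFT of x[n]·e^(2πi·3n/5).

Modulation property: DFT(ω_5^(-3n)·x[n]) = X[(k-3) mod 5], so circularly shift X by 3 positions.

X[k-3] = [-1.8090-5.5676i, -1.8090+5.5676i, -0.6910+0.5020i, -5, -0.6910-0.5020i]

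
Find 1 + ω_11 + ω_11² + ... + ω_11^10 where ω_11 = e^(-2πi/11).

Sum of all nth roots of unity equals 0 for n > 1 (geometric series with r ≠ 1).

0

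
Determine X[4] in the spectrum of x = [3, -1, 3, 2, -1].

X[4] = Σ(n=0 to 4) x[n] · ω_5^(4n) where ω_5 = e^(-2πi/5)
= (3)·ω_5^0 + (-1)·ω_5^4 + (3)·ω_5^8 + (2)·ω_5^12 + (-1)·ω_5^16

X[4] = -1.6631+0.5878i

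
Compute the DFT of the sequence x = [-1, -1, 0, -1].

X[k] = Σ(n=0 to 3) x[n] · ω_4^(nk)
where ω_4 = e^(-2πi/4)

Computing each X[k]:
X[0] = -3
X[1] = -1
X[2] = 1
X[3] = -1

X = [-3, -1, 1, -1]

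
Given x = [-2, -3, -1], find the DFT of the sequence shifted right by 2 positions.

Time shift by 2: X_shifted[k] = ω_3^(2k) · X[k]
Shifted x = [-3, -1, -2]

DFT(x[n-2]) = [-6, -1.5000-0.8660i, -1.5000+0.8660i]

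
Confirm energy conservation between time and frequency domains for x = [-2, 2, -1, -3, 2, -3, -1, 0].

Time domain:
Σ|x[n]|² = |-2|² + |2|² + |-1|² + |-3|² + |2|² + |-3|² + |-1|² + |0|² = 32.0000

Frequency domain:
(1/8)Σ|X[k]|² = (1/8)(|-6|² + |1.6569-1.4142i|² + |2-2i|² + |-9.6569-1.4142i|² + |2|² + |-9.6569+1.4142i|² + |2+2i|² + |1.6569+1.4142i|²) = (1/8)·256.0000 = 32.0000

Both sides agree, confirming Parseval's theorem.

Σ|x[n]|² = (1/N)Σ|X[k]|² = 32.0000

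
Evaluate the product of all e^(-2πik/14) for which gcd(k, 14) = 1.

The primitive 14th roots of unity are ω_14^k for k coprime to 14: k ∈ {1, 3, 5, 9, 11, 13}
Their product equals the constant term of the cyclotomic polynomial Φ_14(x) up to sign.
For n ≥ 3, the product of all primitive nth roots of unity is 1. (For n=1 it is 1; for n=2 it is -1.)

1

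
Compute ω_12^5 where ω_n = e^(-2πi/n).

ω_12^5 = e^(-2πi·5/12)
= cos(-2π·5/12) + i·sin(-2π·5/12)
= cos(-10π/12) + i·sin(-10π/12)

ω_12^5 = cos(-10π/12) + i·sin(-10π/12) = -0.8660-0.5000i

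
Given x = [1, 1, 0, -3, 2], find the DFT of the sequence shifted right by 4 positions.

Time shift by 4: X_shifted[k] = ω_5^(4k) · X[k]
Shifted x = [1, 0, -3, 2, 1]

DFT(x[n-4]) = [1, 2.1180+3.8900i, -0.1180-4.1675i, -0.1180+4.1675i, 2.1180-3.8900i]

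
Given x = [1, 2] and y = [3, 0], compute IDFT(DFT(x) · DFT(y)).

(x ⊛ y)[n] = Σ(m=0 to 1) x[m] · y[(n-m) mod 2]

Computing each output sample:
(x ⊛ y)[0] = 3
(x ⊛ y)[1] = 6

x ⊛ y = [3, 6]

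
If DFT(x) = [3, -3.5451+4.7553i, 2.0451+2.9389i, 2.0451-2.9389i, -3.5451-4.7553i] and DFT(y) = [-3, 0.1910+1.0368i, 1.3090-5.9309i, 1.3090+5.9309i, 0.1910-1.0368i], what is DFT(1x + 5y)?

By linearity: DFT(1x + 5y) = 1·DFT(x) + 5·DFT(y)
= 1·[3, -3.5451+4.7553i, 2.0451+2.9389i, 2.0451-2.9389i, -3.5451-4.7553i] + 5·[-3, 0.1910+1.0368i, 1.3090-5.9309i, 1.3090+5.9309i, 0.1910-1.0368i]

Computing element-wise:
Z[0] = 1·(3) + 5·(-3) = -12
Z[1] = 1·(-3.5451+4.7553i) + 5·(0.1910+1.0368i) = -2.5901+9.9393i
Z[2] = 1·(2.0451+2.9389i) + 5·(1.3090-5.9309i) = 8.5901-26.7156i
Z[3] = 1·(2.0451-2.9389i) + 5·(1.3090+5.9309i) = 8.5901+26.7156i
Z[4] = 1·(-3.5451-4.7553i) + 5·(0.1910-1.0368i) = -2.5901-9.9393i

DFT(1x + 5y) = 1·X + 5·Y = [-12, -2.5901+9.9393i, 8.5901-26.7156i, 8.5901+26.7156i, -2.5901-9.9393i]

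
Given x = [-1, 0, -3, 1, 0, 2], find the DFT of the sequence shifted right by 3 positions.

Time shift by 3: X_shifted[k] = ω_6^(3k) · X[k]
Shifted x = [1, 0, 2, -1, 0, -3]

DFT(x[n-3]) = [-1, -0.5000-4.3301i, 0.5000-0.8660i, 7, 0.5000+0.8660i, -0.5000+4.3301i]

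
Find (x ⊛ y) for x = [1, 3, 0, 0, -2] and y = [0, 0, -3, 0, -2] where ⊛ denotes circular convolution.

(x ⊛ y)[n] = Σ(m=0 to 4) x[m] · y[(n-m) mod 5]

Computing each output sample:
(x ⊛ y)[0] = -6
(x ⊛ y)[1] = 6
(x ⊛ y)[2] = -3
(x ⊛ y)[3] = -5
(x ⊛ y)[4] = -2

x ⊛ y = [-6, 6, -3, -5, -2]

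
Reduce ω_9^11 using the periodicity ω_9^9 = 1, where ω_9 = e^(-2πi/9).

Since ω_9^9 = 1, powers reduce modulo 9.
11 mod 9 = 2
So ω_9^11 = ω_9^2 = e^(-2πi·2/9)

ω_9^11 = ω_9^2 = 0.1736-0.9848i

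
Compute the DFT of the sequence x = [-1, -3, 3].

X[k] = Σ(n=0 to 2) x[n] · ω_3^(nk)
where ω_3 = e^(-2πi/3)

Computing each X[k]:
X[0] = -1
X[1] = -1.0000+5.1962i
X[2] = -1.0000-5.1962i

X = [-1, -1.0000+5.1962i, -1.0000-5.1962i]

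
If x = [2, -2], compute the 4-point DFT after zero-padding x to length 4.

Original 2-point DFT: [0, 4]
Zero-padded 4-point DFT provides frequency interpolation.

DFT_4([x, 0, ...]) = [0, 2+2i, 4, 2-2i]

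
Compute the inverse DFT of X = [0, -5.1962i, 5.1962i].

x[n] = (1/3) Σ(k=0 to 2) X[k] · e^(2πikn/3)

Computing each x[n]:
x[0] = 0
x[1] = 3
x[2] = -3

x = [0, 3, -3]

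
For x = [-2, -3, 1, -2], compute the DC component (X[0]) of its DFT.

X[0] = Σ(n=0 to 3) x[n] · ω_4^0 = Σ x[n]
= (-2) + (-3) + (1) + (-2)

X[0] = -6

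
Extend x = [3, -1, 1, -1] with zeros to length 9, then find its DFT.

Original 4-point DFT: [2, 2, 6, 2]
Zero-padded 9-point DFT provides frequency interpolation.

DFT_9([x, 0, ...]) = [2, 2.9076+0.5240i, 2.3867-0.2232i, 2.0000+1.7321i, 5.2057+1.8508i, 5.2057-1.8508i, 2.0000-1.7321i, 2.3867+0.2232i, 2.9076-0.5240i]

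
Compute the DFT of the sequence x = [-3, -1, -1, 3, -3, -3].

X[k] = Σ(n=0 to 5) x[n] · ω_6^(nk)
where ω_6 = e^(-2πi/6)

Computing each X[k]:
X[0] = -8
X[1] = -6.0000-3.4641i
X[2] = 4
X[3] = -6
X[4] = 4
X[5] = -6.0000+3.4641i

X = [-8, -6.0000-3.4641i, 4, -6, 4, -6.0000+3.4641i]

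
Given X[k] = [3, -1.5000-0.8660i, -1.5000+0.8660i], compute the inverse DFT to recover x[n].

x[n] = (1/3) Σ(k=0 to 2) X[k] · e^(2πikn/3)

Computing each x[n]:
x[0] = 0
x[1] = 2
x[2] = 1

x = [0, 2, 1]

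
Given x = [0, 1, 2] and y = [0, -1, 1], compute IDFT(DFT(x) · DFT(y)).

(x ⊛ y)[n] = Σ(m=0 to 2) x[m] · y[(n-m) mod 3]

Computing each output sample:
(x ⊛ y)[0] = -1
(x ⊛ y)[1] = 2
(x ⊛ y)[2] = -1

x ⊛ y = [-1, 2, -1]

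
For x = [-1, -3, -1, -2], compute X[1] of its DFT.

X[1] = Σ(n=0 to 3) x[n] · ω_4^(1n) where ω_4 = e^(-2πi/4)
= (-1)·ω_4^0 + (-3)·ω_4^1 + (-1)·ω_4^2 + (-2)·ω_4^3

X[1] = 1i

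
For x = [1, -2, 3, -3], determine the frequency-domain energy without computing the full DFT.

Parseval: Σ|x[n]|² = (1/N)Σ|X[k]|², so Σ|X[k]|² = N·Σ|x[n]|² = 4·23.0000

Σ|X[k]|² = N·Σ|x[n]|² = 4·23.0000 = 92.0000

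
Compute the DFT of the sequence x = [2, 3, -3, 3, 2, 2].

X[k] = Σ(n=0 to 5) x[n] · ω_6^(nk)
where ω_6 = e^(-2πi/6)

Computing each X[k]:
X[0] = 9
X[1] = 2.0000+3.4641i
X[2] = 3.0000-5.1962i
X[3] = -7
X[4] = 3.0000+5.1962i
X[5] = 2.0000-3.4641i

X = [9, 2.0000+3.4641i, 3.0000-5.1962i, -7, 3.0000+5.1962i, 2.0000-3.4641i]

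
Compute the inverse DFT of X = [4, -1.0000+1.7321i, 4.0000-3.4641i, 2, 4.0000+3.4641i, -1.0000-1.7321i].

x[n] = (1/6) Σ(k=0 to 5) X[k] · e^(2πikn/6)

Computing each x[n]:
x[0] = 2
x[1] = 0
x[2] = -1
x[3] = 2
x[4] = 2
x[5] = -1

x = [2, 0, -1, 2, 2, -1]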